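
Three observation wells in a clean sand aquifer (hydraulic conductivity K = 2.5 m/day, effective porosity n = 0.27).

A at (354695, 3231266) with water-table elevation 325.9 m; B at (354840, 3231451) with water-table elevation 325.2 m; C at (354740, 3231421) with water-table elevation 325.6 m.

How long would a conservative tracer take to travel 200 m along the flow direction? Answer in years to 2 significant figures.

Differences from A: to B (Δx, Δy, Δh) = (145, 185, -0.7); to C = (45, 155, -0.3).
Solve a·Δx + b·Δy = Δh: det = 145·155 − 45·185 = 14150.
∂h/∂x = [(-0.7)·155 − (-0.3)·185] / 14150 = -0.003746
∂h/∂y = [145·(-0.3) − 45·(-0.7)] / 14150 = -0.0008481
|∇h| = √(-0.003746² + -0.0008481²) = 0.003841
Seepage velocity v = K·i/n = 2.5 × 0.003841 / 0.27 = 0.03556 m/day.
t = 200 / 0.03556 = 5624 days = 15.4 years.

15 years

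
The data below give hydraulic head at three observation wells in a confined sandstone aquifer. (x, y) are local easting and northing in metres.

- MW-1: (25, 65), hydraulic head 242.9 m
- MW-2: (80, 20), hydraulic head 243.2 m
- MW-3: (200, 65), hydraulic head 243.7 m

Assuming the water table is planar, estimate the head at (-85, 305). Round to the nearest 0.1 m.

Three-point gradient (reference MW-1): Δ to MW-2 = (55, -45, +0.3), Δ to MW-3 = (175, 0, +0.8).
∂h/∂x = +0.004571, ∂h/∂y = -0.001079 (det = 7875).
h(-85, 305) = 242.9 + (+0.004571)·(-110) + (-0.001079)·(240) = 242.9 -0.503 -0.259 = 242.138 m.

242.1 m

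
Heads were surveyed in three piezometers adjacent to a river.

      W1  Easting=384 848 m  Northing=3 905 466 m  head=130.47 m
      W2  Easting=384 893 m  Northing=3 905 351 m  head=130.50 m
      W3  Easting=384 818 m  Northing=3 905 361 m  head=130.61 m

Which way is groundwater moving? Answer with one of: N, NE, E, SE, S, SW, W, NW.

NE

Taking W1 as reference: W2−W1 = (45, -115, +0.03); W3−W1 = (-30, -105, +0.14).
Determinant of the coordinate differences = 45·(-105) − (-30)·(-115) = -8175.
∂h/∂x = [(+0.03)·(-105) − (+0.14)·(-115)] / -8175 = -0.001584
∂h/∂y = [45·(+0.14) − (-30)·(+0.03)] / -8175 = -0.0008807
Flow = −∇h = (+0.001584 east, +0.0008807 north), which points northeast.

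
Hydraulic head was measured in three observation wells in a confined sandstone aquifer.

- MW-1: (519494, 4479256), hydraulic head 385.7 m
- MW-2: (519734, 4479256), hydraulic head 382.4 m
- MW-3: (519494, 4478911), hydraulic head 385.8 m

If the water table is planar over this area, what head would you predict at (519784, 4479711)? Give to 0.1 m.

∂h/∂x = (382.4 − 385.7) / (519734 − 519494) = -0.01375
∂h/∂y = (385.8 − 385.7) / (4478911 − 4479256) = -0.0002899
h(519784, 4479711) = 385.7 + (-0.01375)·(290) + (-0.0002899)·(455) = 385.7 -3.988 -0.132 = 381.581 m.

381.6 m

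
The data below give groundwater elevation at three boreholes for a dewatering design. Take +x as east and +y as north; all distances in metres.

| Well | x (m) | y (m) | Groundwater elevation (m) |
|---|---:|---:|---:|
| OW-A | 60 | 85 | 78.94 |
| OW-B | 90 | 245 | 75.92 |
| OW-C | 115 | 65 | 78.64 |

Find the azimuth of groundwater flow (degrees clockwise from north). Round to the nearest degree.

035°

Taking OW-A as reference: OW-B−OW-A = (30, 160, -3.02); OW-C−OW-A = (55, -20, -0.30).
Determinant of the coordinate differences = 30·(-20) − 55·160 = -9400.
∂h/∂x = [(-3.02)·(-20) − (-0.30)·160] / -9400 = -0.01153
∂h/∂y = [30·(-0.30) − 55·(-3.02)] / -9400 = -0.01671
Flow direction (−∇h) has components (+0.01153 E, +0.01671 N).
Azimuth = atan2(E, N) = atan2(+0.01153, +0.01671) = 34.6° ≈ 035°.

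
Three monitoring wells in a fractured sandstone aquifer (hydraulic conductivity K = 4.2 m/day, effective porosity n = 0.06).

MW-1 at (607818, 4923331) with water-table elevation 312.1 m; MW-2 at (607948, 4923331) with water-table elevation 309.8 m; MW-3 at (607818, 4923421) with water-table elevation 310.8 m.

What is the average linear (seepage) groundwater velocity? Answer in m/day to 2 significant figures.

1.6 m/day

∂h/∂x = (309.8 − 312.1) / (607948 − 607818) = -0.01769
∂h/∂y = (310.8 − 312.1) / (4923421 − 4923331) = -0.01444
|∇h| = √(-0.01769² + -0.01444²) = 0.02284
Seepage velocity v = K·i/n = 4.2 × 0.02284 / 0.06 = 1.599 m/day.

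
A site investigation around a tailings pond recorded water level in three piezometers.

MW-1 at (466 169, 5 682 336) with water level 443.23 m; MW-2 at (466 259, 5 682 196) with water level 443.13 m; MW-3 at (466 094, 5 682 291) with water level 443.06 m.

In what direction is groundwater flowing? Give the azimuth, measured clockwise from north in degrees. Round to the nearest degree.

220°

With h = a·x + b·y + c and MW-1 as origin, the differences give:
  90·a + (-140)·b = -0.10
  (-75)·a + (-45)·b = -0.17
Eliminate b (×(-45) and ×(-140), subtract): -14550·a = -19.300 → a = ∂h/∂x = +0.001326
Back-substitute: b = ∂h/∂y = +0.001567.
Flow direction (−∇h) has components (-0.001326 E, -0.001567 N).
Azimuth = atan2(E, N) = atan2(-0.001326, -0.001567) = 220.2° ≈ 220°.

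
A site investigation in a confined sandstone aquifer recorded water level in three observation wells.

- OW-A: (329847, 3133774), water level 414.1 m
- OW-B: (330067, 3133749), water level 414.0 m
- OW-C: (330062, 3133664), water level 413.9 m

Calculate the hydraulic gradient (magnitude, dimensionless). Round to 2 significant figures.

0.0012

With h = a·x + b·y + c and OW-A as origin, the differences give:
  220·a + (-25)·b = -0.1
  215·a + (-110)·b = -0.2
Eliminate b (×(-110) and ×(-25), subtract): -18825·a = 6.00 → a = ∂h/∂x = -0.0003187
Back-substitute: b = ∂h/∂y = +0.001195.
|∇h| = √(-0.0003187² + 0.001195²) = 0.001237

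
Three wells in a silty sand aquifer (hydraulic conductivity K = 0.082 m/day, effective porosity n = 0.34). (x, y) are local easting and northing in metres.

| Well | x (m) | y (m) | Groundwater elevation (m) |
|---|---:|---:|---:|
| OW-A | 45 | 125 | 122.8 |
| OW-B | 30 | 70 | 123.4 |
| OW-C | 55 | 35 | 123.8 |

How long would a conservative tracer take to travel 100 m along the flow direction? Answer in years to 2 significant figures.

Three-point gradient (reference OW-A): Δ to OW-B = (-15, -55, +0.6), Δ to OW-C = (10, -90, +1.0).
∂h/∂x = +0.0005263, ∂h/∂y = -0.01105 (det = 1900).
|∇h| = √(0.0005263² + -0.01105²) = 0.01106
Seepage velocity v = K·i/n = 0.082 × 0.01106 / 0.34 = 0.002667 m/day.
t = 100 / 0.002667 = 3.75e+04 days = 103 years.

100 years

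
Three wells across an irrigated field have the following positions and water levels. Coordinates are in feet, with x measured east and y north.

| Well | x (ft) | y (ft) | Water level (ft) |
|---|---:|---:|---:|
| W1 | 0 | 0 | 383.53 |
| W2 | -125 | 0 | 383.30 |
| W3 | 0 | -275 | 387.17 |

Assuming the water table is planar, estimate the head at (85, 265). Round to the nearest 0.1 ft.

∂h/∂x = (383.30 − 383.53) / (-125 − 0) = +0.001840
∂h/∂y = (387.17 − 383.53) / (-275 − 0) = -0.01324
h(85, 265) = 383.53 + (+0.001840)·(85) + (-0.01324)·(265) = 383.53 +0.156 -3.508 = 380.179 ft.

380.2 ft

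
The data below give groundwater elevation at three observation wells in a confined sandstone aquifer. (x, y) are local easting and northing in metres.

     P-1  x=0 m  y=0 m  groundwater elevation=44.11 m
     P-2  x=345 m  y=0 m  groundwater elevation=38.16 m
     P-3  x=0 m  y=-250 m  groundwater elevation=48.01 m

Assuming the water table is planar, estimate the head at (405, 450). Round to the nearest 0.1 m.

∂h/∂x = (38.16 − 44.11) / (345 − 0) = -0.01725
∂h/∂y = (48.01 − 44.11) / (-250 − 0) = -0.01560
h(405, 450) = 44.11 + (-0.01725)·(405) + (-0.01560)·(450) = 44.11 -6.985 -7.020 = 30.105 m.

30.1 m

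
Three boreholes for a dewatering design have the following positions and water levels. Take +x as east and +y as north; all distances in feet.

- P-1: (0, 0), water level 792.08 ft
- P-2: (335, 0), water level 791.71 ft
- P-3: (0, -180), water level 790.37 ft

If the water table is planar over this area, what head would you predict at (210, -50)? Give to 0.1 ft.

∂h/∂x = (791.71 − 792.08) / (335 − 0) = -0.001104
∂h/∂y = (790.37 − 792.08) / (-180 − 0) = +0.009500
h(210, -50) = 792.08 + (-0.001104)·(210) + (+0.009500)·(-50) = 792.08 -0.232 -0.475 = 791.373 ft.

791.4 ft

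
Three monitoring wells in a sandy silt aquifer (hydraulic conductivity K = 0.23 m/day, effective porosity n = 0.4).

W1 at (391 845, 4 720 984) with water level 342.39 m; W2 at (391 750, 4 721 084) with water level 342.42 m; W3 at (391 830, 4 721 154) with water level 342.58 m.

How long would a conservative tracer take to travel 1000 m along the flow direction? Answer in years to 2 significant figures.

Differences from W1: to W2 (Δx, Δy, Δh) = (-95, 100, +0.03); to W3 = (-15, 170, +0.19).
Determinant of the coordinate differences = (-95)·170 − (-15)·100 = -14650.
∂h/∂x = [(+0.03)·170 − (+0.19)·100] / -14650 = +0.0009488
∂h/∂y = [(-95)·(+0.19) − (-15)·(+0.03)] / -14650 = +0.001201
|∇h| = √(0.0009488² + 0.001201²) = 0.001531
Seepage velocity v = K·i/n = 0.23 × 0.001531 / 0.4 = 0.0008803 m/day.
t = 1000 / 0.0008803 = 1.136e+06 days = 3.11e+03 years.

3100 years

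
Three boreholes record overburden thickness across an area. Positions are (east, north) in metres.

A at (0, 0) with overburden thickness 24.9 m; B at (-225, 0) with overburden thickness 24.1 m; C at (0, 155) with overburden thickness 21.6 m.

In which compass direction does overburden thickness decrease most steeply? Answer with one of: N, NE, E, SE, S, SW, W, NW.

N

∂d/∂x = (24.1 − 24.9) / (-225 − 0) = +0.003556
∂d/∂y = (21.6 − 24.9) / (155 − 0) = -0.02129
Steepest decrease is along −∇f = (-0.003556 E, +0.02129 N) → north.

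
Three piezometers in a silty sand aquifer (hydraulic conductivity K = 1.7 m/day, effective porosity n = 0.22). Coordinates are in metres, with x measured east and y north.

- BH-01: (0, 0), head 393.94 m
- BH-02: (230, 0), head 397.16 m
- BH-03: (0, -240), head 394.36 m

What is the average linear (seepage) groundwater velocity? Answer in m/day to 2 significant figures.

0.11 m/day

∂h/∂x = (397.16 − 393.94) / (230 − 0) = +0.01400
∂h/∂y = (394.36 − 393.94) / (-240 − 0) = -0.001750
|∇h| = √(0.01400² + -0.001750²) = 0.01411
Seepage velocity v = K·i/n = 1.7 × 0.01411 / 0.22 = 0.109 m/day.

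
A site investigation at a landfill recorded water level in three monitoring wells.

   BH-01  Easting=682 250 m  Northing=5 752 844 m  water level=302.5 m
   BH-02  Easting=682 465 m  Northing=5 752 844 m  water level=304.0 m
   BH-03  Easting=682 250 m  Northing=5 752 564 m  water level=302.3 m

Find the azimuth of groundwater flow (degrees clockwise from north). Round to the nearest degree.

∂h/∂x = (304.0 − 302.5) / (682465 − 682250) = +0.006977
∂h/∂y = (302.3 − 302.5) / (5752564 − 5752844) = +0.0007143
Flow direction (−∇h) has components (-0.006977 E, -0.0007143 N).
Azimuth = atan2(E, N) = atan2(-0.006977, -0.0007143) = 264.2° ≈ 264°.

264°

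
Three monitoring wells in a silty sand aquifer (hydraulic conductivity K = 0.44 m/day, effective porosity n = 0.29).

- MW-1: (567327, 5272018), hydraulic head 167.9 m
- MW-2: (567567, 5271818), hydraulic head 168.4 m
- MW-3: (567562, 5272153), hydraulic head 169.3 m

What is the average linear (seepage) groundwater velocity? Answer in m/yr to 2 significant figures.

Differences from MW-1: to MW-2 (Δx, Δy, Δh) = (240, -200, +0.5); to MW-3 = (235, 135, +1.4).
Determinant of the coordinate differences = 240·135 − 235·(-200) = 79400.
∂h/∂x = [(+0.5)·135 − (+1.4)·(-200)] / 79400 = +0.004377
∂h/∂y = [240·(+1.4) − 235·(+0.5)] / 79400 = +0.002752
|∇h| = √(0.004377² + 0.002752²) = 0.00517
Seepage velocity v = K·i/n = 0.44 × 0.00517 / 0.29 = 0.007844 m/day = 2.865 m/yr.

2.9 m/yr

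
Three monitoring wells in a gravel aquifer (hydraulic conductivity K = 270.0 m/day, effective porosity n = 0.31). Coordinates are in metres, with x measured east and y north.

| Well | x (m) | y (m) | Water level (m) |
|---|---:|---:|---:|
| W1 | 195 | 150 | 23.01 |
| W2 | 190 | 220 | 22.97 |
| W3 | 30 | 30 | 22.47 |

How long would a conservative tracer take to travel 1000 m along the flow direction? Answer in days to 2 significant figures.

330 days

With h = a·x + b·y + c and W1 as origin, the differences give:
  (-5)·a + 70·b = -0.04
  (-165)·a + (-120)·b = -0.54
Eliminate b (×(-120) and ×70, subtract): 12150·a = 42.600 → a = ∂h/∂x = +0.003506
Back-substitute: b = ∂h/∂y = -0.0003210.
|∇h| = √(0.003506² + -0.0003210²) = 0.003521
Seepage velocity v = K·i/n = 270.0 × 0.003521 / 0.31 = 3.067 m/day.
t = 1000 / 3.067 = 326.1 days.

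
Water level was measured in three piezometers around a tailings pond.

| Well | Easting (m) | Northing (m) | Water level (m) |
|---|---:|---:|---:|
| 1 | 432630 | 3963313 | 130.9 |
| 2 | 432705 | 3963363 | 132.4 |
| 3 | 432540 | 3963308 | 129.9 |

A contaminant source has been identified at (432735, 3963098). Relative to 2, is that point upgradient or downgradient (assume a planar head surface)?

With h = a·x + b·y + c and 1 as origin, the differences give:
  75·a + 50·b = +1.5
  (-90)·a + (-5)·b = -1.0
Eliminate b (×(-5) and ×50, subtract): 4125·a = 42.50 → a = ∂h/∂x = +0.01030
Back-substitute: b = ∂h/∂y = +0.01455.
Head at (432735, 3963098) = 130.9 + (+0.01030)·(105) + (+0.01455)·(-215) = 128.85 m.
That is lower than the 132.4 m at 2, so the point is downgradient.

downgradient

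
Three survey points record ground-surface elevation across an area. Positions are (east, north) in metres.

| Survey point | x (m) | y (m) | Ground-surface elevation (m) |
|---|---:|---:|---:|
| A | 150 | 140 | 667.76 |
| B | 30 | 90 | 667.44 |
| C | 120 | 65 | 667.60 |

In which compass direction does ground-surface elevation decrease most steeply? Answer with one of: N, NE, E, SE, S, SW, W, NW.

SW

Three-point gradient (reference A): Δ to B = (-120, -50, -0.32), Δ to C = (-30, -75, -0.16).
∂z/∂x = +0.002133, ∂z/∂y = +0.001280 (det = 7500).
Steepest decrease is along −∇f = (-0.002133 E, -0.001280 N) → southwest.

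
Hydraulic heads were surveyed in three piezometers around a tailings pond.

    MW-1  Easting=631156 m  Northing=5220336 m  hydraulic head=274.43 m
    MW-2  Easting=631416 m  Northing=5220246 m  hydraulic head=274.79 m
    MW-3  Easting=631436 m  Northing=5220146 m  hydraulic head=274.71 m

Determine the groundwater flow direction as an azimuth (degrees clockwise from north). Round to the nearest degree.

237°

Taking MW-1 as reference: MW-2−MW-1 = (260, -90, +0.36); MW-3−MW-1 = (280, -190, +0.28).
Solve a·Δx + b·Δy = Δh: det = 260·(-190) − 280·(-90) = -24200.
∂h/∂x = [(+0.36)·(-190) − (+0.28)·(-90)] / -24200 = +0.001785
∂h/∂y = [260·(+0.28) − 280·(+0.36)] / -24200 = +0.001157
Flow direction (−∇h) has components (-0.001785 E, -0.001157 N).
Azimuth = atan2(E, N) = atan2(-0.001785, -0.001157) = 237.1° ≈ 237°.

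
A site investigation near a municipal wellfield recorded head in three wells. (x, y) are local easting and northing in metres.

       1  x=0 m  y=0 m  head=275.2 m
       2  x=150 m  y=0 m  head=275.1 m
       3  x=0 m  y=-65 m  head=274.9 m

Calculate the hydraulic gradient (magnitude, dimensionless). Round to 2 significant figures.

∂h/∂x = (275.1 − 275.2) / (150 − 0) = -0.0006667
∂h/∂y = (274.9 − 275.2) / (-65 − 0) = +0.004615
|∇h| = √(-0.0006667² + 0.004615²) = 0.004663

0.0047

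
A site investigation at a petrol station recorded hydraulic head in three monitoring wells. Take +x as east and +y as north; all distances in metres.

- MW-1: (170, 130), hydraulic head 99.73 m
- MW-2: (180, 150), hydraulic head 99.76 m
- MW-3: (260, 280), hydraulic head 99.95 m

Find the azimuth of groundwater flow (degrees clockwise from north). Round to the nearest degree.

169°

Taking MW-1 as reference: MW-2−MW-1 = (10, 20, +0.03); MW-3−MW-1 = (90, 150, +0.22).
Solve a·Δx + b·Δy = Δh: det = 10·150 − 90·20 = -300.
∂h/∂x = [(+0.03)·150 − (+0.22)·20] / -300 = -0.0003333
∂h/∂y = [10·(+0.22) − 90·(+0.03)] / -300 = +0.001667
Flow direction (−∇h) has components (+0.0003333 E, -0.001667 N).
Azimuth = atan2(E, N) = atan2(+0.0003333, -0.001667) = 168.7° ≈ 169°.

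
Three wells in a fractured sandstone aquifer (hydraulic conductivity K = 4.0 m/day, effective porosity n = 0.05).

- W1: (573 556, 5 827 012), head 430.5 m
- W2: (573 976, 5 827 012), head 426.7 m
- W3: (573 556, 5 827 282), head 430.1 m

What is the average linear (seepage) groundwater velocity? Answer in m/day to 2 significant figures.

0.73 m/day

∂h/∂x = (426.7 − 430.5) / (573976 − 573556) = -0.009048
∂h/∂y = (430.1 − 430.5) / (5827282 − 5827012) = -0.001481
|∇h| = √(-0.009048² + -0.001481²) = 0.009168
Seepage velocity v = K·i/n = 4.0 × 0.009168 / 0.05 = 0.7334 m/day.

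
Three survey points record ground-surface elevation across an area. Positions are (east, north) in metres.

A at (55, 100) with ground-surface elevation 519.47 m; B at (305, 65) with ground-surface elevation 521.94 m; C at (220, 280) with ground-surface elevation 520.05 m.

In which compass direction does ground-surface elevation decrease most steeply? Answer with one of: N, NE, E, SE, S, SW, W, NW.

Taking A as reference: B−A = (250, -35, +2.47); C−A = (165, 180, +0.58).
Solve a·Δx + b·Δy = Δz: det = 250·180 − 165·(-35) = 50775.
∂z/∂x = [(+2.47)·180 − (+0.58)·(-35)] / 50775 = +0.009156
∂z/∂y = [250·(+0.58) − 165·(+2.47)] / 50775 = -0.005171
Steepest decrease is along −∇f = (-0.009156 E, +0.005171 N) → northwest.

NW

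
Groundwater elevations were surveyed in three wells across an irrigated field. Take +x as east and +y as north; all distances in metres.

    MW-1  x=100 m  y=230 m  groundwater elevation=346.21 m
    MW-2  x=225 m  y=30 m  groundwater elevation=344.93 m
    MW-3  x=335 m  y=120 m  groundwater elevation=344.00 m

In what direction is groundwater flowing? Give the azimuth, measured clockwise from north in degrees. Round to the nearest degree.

Taking MW-1 as reference: MW-2−MW-1 = (125, -200, -1.28); MW-3−MW-1 = (235, -110, -2.21).
Solve a·Δx + b·Δy = Δh: det = 125·(-110) − 235·(-200) = 33250.
∂h/∂x = [(-1.28)·(-110) − (-2.21)·(-200)] / 33250 = -0.009059
∂h/∂y = [125·(-2.21) − 235·(-1.28)] / 33250 = +0.0007383
Flow direction (−∇h) has components (+0.009059 E, -0.0007383 N).
Azimuth = atan2(E, N) = atan2(+0.009059, -0.0007383) = 94.7° ≈ 095°.

095°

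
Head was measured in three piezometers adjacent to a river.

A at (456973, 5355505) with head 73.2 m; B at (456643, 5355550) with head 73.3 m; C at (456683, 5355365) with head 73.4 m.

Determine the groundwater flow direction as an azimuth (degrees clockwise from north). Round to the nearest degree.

032°

Taking A as reference: B−A = (-330, 45, +0.1); C−A = (-290, -140, +0.2).
Solve a·Δx + b·Δy = Δh: det = (-330)·(-140) − (-290)·45 = 59250.
∂h/∂x = [(+0.1)·(-140) − (+0.2)·45] / 59250 = -0.0003882
∂h/∂y = [(-330)·(+0.2) − (-290)·(+0.1)] / 59250 = -0.0006245
Flow direction (−∇h) has components (+0.0003882 E, +0.0006245 N).
Azimuth = atan2(E, N) = atan2(+0.0003882, +0.0006245) = 31.9° ≈ 032°.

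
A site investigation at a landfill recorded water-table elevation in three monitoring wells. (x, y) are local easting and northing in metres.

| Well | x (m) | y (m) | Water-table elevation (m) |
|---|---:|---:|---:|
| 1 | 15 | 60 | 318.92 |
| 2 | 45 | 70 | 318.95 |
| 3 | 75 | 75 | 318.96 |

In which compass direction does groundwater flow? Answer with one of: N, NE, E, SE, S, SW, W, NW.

With h = a·x + b·y + c and 1 as origin, the differences give:
  30·a + 10·b = +0.03
  60·a + 15·b = +0.04
Eliminate b (×15 and ×10, subtract): -150·a = 0.050 → a = ∂h/∂x = -0.0003333
Back-substitute: b = ∂h/∂y = +0.004000.
Flow = −∇h = (+0.0003333 east, -0.004000 north), which points south.

S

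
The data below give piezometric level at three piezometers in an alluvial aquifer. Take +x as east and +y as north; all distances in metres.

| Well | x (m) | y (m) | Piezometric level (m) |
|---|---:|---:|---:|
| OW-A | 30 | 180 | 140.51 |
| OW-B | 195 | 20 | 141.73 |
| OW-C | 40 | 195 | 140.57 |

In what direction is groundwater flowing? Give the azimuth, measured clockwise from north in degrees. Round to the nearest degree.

275°

With h = a·x + b·y + c and OW-A as origin, the differences give:
  165·a + (-160)·b = +1.22
  10·a + 15·b = +0.06
Eliminate b (×15 and ×(-160), subtract): 4075·a = 27.900 → a = ∂h/∂x = +0.006847
Back-substitute: b = ∂h/∂y = -0.0005644.
Flow direction (−∇h) has components (-0.006847 E, +0.0005644 N).
Azimuth = atan2(E, N) = atan2(-0.006847, +0.0005644) = 274.7° ≈ 275°.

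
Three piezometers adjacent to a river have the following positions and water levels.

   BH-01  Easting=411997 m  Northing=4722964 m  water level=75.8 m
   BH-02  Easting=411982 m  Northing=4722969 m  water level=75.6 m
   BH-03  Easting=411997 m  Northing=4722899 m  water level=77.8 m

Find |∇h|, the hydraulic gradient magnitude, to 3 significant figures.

0.0309

With h = a·x + b·y + c and BH-01 as origin, the differences give:
  (-15)·a + 5·b = -0.2
  0·a + (-65)·b = +2.0
Eliminate b (×(-65) and ×5, subtract): 975·a = 3.00 → a = ∂h/∂x = +0.003077
Back-substitute: b = ∂h/∂y = -0.03077.
|∇h| = √(0.003077² + -0.03077²) = 0.03092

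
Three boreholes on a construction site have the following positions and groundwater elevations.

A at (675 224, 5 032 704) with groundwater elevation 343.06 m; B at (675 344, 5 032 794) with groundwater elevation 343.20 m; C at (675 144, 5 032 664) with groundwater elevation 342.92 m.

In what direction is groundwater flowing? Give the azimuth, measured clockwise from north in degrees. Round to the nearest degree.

309°

Three-point gradient (reference A): Δ to B = (120, 90, +0.14), Δ to C = (-80, -40, -0.14).
∂h/∂x = +0.002917, ∂h/∂y = -0.002333 (det = 2400).
Flow direction (−∇h) has components (-0.002917 E, +0.002333 N).
Azimuth = atan2(E, N) = atan2(-0.002917, +0.002333) = 308.7° ≈ 309°.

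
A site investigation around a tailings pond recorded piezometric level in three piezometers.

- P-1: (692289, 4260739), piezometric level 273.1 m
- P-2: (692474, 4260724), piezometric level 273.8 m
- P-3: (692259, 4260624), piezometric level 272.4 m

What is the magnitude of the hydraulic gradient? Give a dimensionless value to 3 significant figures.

Differences from P-1: to P-2 (Δx, Δy, Δh) = (185, -15, +0.7); to P-3 = (-30, -115, -0.7).
Solve a·Δx + b·Δy = Δh: det = 185·(-115) − (-30)·(-15) = -21725.
∂h/∂x = [(+0.7)·(-115) − (-0.7)·(-15)] / -21725 = +0.004189
∂h/∂y = [185·(-0.7) − (-30)·(+0.7)] / -21725 = +0.004994
|∇h| = √(0.004189² + 0.004994²) = 0.006518

0.00652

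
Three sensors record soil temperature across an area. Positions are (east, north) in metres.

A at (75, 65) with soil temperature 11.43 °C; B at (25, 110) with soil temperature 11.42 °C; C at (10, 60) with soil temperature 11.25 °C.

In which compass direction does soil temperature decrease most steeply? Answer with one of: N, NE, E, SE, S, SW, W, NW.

Taking A as reference: B−A = (-50, 45, -0.01); C−A = (-65, -5, -0.18).
Solve a·Δx + b·Δy = ΔT: det = (-50)·(-5) − (-65)·45 = 3175.
∂T/∂x = [(-0.01)·(-5) − (-0.18)·45] / 3175 = +0.002567
∂T/∂y = [(-50)·(-0.18) − (-65)·(-0.01)] / 3175 = +0.002630
Steepest decrease is along −∇f = (-0.002567 E, -0.002630 N) → southwest.

SW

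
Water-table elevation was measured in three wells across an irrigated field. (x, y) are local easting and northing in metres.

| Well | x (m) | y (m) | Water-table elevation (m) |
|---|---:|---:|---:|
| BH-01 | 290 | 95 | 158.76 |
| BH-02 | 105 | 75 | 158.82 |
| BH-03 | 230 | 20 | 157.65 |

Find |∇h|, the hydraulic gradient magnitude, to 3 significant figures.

0.0166

Three-point gradient (reference BH-01): Δ to BH-02 = (-185, -20, +0.06), Δ to BH-03 = (-60, -75, -1.11).
∂h/∂x = -0.002107, ∂h/∂y = +0.01649 (det = 12675).
|∇h| = √(-0.002107² + 0.01649²) = 0.01662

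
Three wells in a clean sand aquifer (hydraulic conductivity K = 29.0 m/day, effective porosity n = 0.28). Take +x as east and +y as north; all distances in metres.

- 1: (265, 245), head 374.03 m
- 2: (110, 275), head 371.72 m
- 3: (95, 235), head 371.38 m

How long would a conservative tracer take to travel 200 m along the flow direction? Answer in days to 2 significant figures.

With h = a·x + b·y + c and 1 as origin, the differences give:
  (-155)·a + 30·b = -2.31
  (-170)·a + (-10)·b = -2.65
Eliminate b (×(-10) and ×30, subtract): 6650·a = 102.600 → a = ∂h/∂x = +0.01543
Back-substitute: b = ∂h/∂y = +0.002714.
|∇h| = √(0.01543² + 0.002714²) = 0.01567
Seepage velocity v = K·i/n = 29.0 × 0.01567 / 0.28 = 1.623 m/day.
t = 200 / 1.623 = 123.2 days.

120 days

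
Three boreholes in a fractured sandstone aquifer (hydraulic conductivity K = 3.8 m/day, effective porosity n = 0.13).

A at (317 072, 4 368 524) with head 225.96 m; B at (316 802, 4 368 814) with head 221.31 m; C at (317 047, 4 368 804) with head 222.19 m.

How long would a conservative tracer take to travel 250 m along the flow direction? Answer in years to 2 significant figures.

1.7 years

With h = a·x + b·y + c and A as origin, the differences give:
  (-270)·a + 290·b = -4.65
  (-25)·a + 280·b = -3.77
Eliminate b (×280 and ×290, subtract): -68350·a = -208.700 → a = ∂h/∂x = +0.003053
Back-substitute: b = ∂h/∂y = -0.01319.
|∇h| = √(0.003053² + -0.01319²) = 0.01354
Seepage velocity v = K·i/n = 3.8 × 0.01354 / 0.13 = 0.3958 m/day.
t = 250 / 0.3958 = 631.6 days = 1.73 years.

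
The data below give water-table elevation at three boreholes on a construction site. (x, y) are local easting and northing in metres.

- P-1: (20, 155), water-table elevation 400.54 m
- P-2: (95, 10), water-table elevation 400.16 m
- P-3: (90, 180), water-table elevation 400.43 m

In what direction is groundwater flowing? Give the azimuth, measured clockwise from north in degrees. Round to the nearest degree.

126°

Three-point gradient (reference P-1): Δ to P-2 = (75, -145, -0.38), Δ to P-3 = (70, 25, -0.11).
∂h/∂x = -0.002116, ∂h/∂y = +0.001526 (det = 12025).
Flow direction (−∇h) has components (+0.002116 E, -0.001526 N).
Azimuth = atan2(E, N) = atan2(+0.002116, -0.001526) = 125.8° ≈ 126°.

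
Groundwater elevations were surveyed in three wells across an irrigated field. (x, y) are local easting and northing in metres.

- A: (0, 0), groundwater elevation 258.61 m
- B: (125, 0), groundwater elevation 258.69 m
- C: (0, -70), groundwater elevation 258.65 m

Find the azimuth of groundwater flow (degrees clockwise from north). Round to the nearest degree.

∂h/∂x = (258.69 − 258.61) / (125 − 0) = +0.0006400
∂h/∂y = (258.65 − 258.61) / (-70 − 0) = -0.0005714
Flow direction (−∇h) has components (-0.0006400 E, +0.0005714 N).
Azimuth = atan2(E, N) = atan2(-0.0006400, +0.0005714) = 311.8° ≈ 312°.

312°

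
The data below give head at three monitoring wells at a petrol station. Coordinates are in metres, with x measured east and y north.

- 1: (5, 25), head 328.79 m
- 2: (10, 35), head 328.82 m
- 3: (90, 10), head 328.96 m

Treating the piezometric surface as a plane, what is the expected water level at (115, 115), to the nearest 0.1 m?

With h = a·x + b·y + c and 1 as origin, the differences give:
  5·a + 10·b = +0.03
  85·a + (-15)·b = +0.17
Eliminate b (×(-15) and ×10, subtract): -925·a = -2.150 → a = ∂h/∂x = +0.002324
Back-substitute: b = ∂h/∂y = +0.001838.
h(115, 115) = 328.79 + (+0.002324)·(110) + (+0.001838)·(90) = 328.79 +0.256 +0.165 = 329.211 m.

329.2 m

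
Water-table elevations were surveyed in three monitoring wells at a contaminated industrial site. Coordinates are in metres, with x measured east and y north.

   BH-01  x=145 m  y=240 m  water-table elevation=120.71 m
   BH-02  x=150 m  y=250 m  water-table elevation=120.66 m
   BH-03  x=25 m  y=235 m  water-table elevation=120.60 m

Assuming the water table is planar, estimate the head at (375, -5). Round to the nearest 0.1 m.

With h = a·x + b·y + c and BH-01 as origin, the differences give:
  5·a + 10·b = -0.05
  (-120)·a + (-5)·b = -0.11
Eliminate b (×(-5) and ×10, subtract): 1175·a = 1.350 → a = ∂h/∂x = +0.001149
Back-substitute: b = ∂h/∂y = -0.005574.
h(375, -5) = 120.71 + (+0.001149)·(230) + (-0.005574)·(-245) = 120.71 +0.264 +1.366 = 122.340 m.

122.3 m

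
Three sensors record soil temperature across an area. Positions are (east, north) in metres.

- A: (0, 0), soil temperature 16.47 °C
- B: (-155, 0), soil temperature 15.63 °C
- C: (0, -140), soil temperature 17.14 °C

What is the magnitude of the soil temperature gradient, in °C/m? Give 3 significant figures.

0.00723 °C/m

∂T/∂x = (15.63 − 16.47) / (-155 − 0) = +0.005419
∂T/∂y = (17.14 − 16.47) / (-140 − 0) = -0.004786
|∇f| = √(0.005419² + -0.004786²) = 0.00723 °C/m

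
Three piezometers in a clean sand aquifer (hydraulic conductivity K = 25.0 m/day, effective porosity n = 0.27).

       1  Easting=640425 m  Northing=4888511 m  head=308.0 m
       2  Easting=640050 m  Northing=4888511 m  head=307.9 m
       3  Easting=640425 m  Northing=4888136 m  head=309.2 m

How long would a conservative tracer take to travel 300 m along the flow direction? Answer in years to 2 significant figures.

∂h/∂x = (307.9 − 308.0) / (640050 − 640425) = +0.0002667
∂h/∂y = (309.2 − 308.0) / (4888136 − 4888511) = -0.003200
|∇h| = √(0.0002667² + -0.003200²) = 0.003211
Seepage velocity v = K·i/n = 25.0 × 0.003211 / 0.27 = 0.2973 m/day.
t = 300 / 0.2973 = 1009 days = 2.76 years.

2.8 years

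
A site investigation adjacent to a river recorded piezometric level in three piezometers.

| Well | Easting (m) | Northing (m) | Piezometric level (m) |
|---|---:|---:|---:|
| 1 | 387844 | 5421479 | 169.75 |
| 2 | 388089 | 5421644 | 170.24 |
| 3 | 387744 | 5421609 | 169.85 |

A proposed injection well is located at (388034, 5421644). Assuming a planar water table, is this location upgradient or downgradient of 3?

With h = a·x + b·y + c and 1 as origin, the differences give:
  245·a + 165·b = +0.49
  (-100)·a + 130·b = +0.10
Eliminate b (×130 and ×165, subtract): 48350·a = 47.200 → a = ∂h/∂x = +0.0009762
Back-substitute: b = ∂h/∂y = +0.001520.
Head at (388034, 5421644) = 169.75 + (+0.0009762)·(190) + (+0.001520)·(165) = 170.19 m.
That is higher than the 169.85 m at 3, so the point is upgradient.

upgradient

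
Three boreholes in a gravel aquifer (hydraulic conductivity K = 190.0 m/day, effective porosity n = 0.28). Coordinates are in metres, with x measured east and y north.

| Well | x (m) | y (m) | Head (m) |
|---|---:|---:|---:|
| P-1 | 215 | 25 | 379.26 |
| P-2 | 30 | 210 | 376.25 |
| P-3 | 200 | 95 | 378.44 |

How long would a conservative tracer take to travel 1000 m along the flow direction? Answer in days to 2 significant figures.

With h = a·x + b·y + c and P-1 as origin, the differences give:
  (-185)·a + 185·b = -3.01
  (-15)·a + 70·b = -0.82
Eliminate b (×70 and ×185, subtract): -10175·a = -59.000 → a = ∂h/∂x = +0.005799
Back-substitute: b = ∂h/∂y = -0.01047.
|∇h| = √(0.005799² + -0.01047²) = 0.01197
Seepage velocity v = K·i/n = 190.0 × 0.01197 / 0.28 = 8.122 m/day.
t = 1000 / 8.122 = 123.1 days.

120 days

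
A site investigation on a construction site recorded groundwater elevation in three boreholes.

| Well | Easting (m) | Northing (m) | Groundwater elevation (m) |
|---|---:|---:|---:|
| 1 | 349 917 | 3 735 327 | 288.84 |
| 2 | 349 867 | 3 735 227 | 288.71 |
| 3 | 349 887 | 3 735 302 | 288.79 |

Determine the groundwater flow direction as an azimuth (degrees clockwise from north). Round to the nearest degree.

With h = a·x + b·y + c and 1 as origin, the differences give:
  (-50)·a + (-100)·b = -0.13
  (-30)·a + (-25)·b = -0.05
Eliminate b (×(-25) and ×(-100), subtract): -1750·a = -1.750 → a = ∂h/∂x = +0.0010000
Back-substitute: b = ∂h/∂y = +0.0008000.
Flow direction (−∇h) has components (-0.0010000 E, -0.0008000 N).
Azimuth = atan2(E, N) = atan2(-0.0010000, -0.0008000) = 231.3° ≈ 231°.

231°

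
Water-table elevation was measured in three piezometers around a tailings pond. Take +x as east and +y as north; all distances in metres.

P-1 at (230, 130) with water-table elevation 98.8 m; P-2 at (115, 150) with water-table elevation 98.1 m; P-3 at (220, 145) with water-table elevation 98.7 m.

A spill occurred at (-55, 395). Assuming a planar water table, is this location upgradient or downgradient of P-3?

With h = a·x + b·y + c and P-1 as origin, the differences give:
  (-115)·a + 20·b = -0.7
  (-10)·a + 15·b = -0.1
Eliminate b (×15 and ×20, subtract): -1525·a = -8.50 → a = ∂h/∂x = +0.005574
Back-substitute: b = ∂h/∂y = -0.002951.
Head at (-55, 395) = 98.8 + (+0.005574)·(-285) + (-0.002951)·(265) = 96.43 m.
That is lower than the 98.7 m at P-3, so the point is downgradient.

downgradient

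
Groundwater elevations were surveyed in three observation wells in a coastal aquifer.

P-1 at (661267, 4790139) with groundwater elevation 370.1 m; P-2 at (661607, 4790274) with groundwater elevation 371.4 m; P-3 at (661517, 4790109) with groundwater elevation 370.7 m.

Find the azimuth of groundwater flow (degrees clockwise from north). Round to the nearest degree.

225°

Taking P-1 as reference: P-2−P-1 = (340, 135, +1.3); P-3−P-1 = (250, -30, +0.6).
Determinant of the coordinate differences = 340·(-30) − 250·135 = -43950.
∂h/∂x = [(+1.3)·(-30) − (+0.6)·135] / -43950 = +0.002730
∂h/∂y = [340·(+0.6) − 250·(+1.3)] / -43950 = +0.002753
Flow direction (−∇h) has components (-0.002730 E, -0.002753 N).
Azimuth = atan2(E, N) = atan2(-0.002730, -0.002753) = 224.8° ≈ 225°.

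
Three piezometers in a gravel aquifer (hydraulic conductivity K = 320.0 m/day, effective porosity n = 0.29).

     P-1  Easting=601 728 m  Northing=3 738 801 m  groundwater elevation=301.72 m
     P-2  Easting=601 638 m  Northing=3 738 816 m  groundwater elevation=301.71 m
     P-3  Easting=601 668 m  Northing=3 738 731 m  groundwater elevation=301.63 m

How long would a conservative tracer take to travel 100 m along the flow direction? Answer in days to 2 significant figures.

Taking P-1 as reference: P-2−P-1 = (-90, 15, -0.01); P-3−P-1 = (-60, -70, -0.09).
Solve a·Δx + b·Δy = Δh: det = (-90)·(-70) − (-60)·15 = 7200.
∂h/∂x = [(-0.01)·(-70) − (-0.09)·15] / 7200 = +0.0002847
∂h/∂y = [(-90)·(-0.09) − (-60)·(-0.01)] / 7200 = +0.001042
|∇h| = √(0.0002847² + 0.001042²) = 0.00108
Seepage velocity v = K·i/n = 320.0 × 0.00108 / 0.29 = 1.192 m/day.
t = 100 / 1.192 = 83.89 days.

84 days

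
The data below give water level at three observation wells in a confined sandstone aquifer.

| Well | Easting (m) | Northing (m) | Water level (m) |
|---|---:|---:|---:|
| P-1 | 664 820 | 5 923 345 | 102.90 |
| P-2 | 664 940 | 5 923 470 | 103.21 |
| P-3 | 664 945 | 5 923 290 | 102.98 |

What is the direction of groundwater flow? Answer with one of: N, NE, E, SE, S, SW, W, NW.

SW

Differences from P-1: to P-2 (Δx, Δy, Δh) = (120, 125, +0.31); to P-3 = (125, -55, +0.08).
Solve a·Δx + b·Δy = Δh: det = 120·(-55) − 125·125 = -22225.
∂h/∂x = [(+0.31)·(-55) − (+0.08)·125] / -22225 = +0.001217
∂h/∂y = [120·(+0.08) − 125·(+0.31)] / -22225 = +0.001312
Flow = −∇h = (-0.001217 east, -0.001312 north), which points southwest.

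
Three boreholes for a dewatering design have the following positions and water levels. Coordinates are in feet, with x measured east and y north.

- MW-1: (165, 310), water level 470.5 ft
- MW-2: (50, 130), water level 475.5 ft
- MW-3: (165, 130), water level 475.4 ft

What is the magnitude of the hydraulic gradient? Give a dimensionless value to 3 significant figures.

With h = a·x + b·y + c and MW-1 as origin, the differences give:
  (-115)·a + (-180)·b = +5.0
  0·a + (-180)·b = +4.9
Eliminate b (×(-180) and ×(-180), subtract): 20700·a = -18.00 → a = ∂h/∂x = -0.0008696
Back-substitute: b = ∂h/∂y = -0.02722.
|∇h| = √(-0.0008696² + -0.02722²) = 0.02723

0.0272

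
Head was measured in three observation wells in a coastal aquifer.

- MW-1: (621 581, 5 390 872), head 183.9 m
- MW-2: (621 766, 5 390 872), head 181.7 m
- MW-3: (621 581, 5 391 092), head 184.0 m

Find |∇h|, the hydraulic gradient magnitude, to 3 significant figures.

0.0119

∂h/∂x = (181.7 − 183.9) / (621766 − 621581) = -0.01189
∂h/∂y = (184.0 − 183.9) / (5391092 − 5390872) = +0.0004545
|∇h| = √(-0.01189² + 0.0004545²) = 0.0119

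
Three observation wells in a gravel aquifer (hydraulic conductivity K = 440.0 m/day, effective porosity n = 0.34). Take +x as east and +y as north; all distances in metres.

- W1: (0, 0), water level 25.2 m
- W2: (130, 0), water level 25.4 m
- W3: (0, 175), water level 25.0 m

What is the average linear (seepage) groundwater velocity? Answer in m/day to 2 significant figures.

∂h/∂x = (25.4 − 25.2) / (130 − 0) = +0.001538
∂h/∂y = (25.0 − 25.2) / (175 − 0) = -0.001143
|∇h| = √(0.001538² + -0.001143²) = 0.001916
Seepage velocity v = K·i/n = 440.0 × 0.001916 / 0.34 = 2.48 m/day.

2.5 m/day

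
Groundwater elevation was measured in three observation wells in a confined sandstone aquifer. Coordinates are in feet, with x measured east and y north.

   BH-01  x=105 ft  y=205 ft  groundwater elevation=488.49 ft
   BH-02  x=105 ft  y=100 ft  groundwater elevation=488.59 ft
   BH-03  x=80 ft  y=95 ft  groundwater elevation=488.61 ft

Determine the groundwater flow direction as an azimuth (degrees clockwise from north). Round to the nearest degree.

With h = a·x + b·y + c and BH-01 as origin, the differences give:
  0·a + (-105)·b = +0.10
  (-25)·a + (-110)·b = +0.12
Eliminate b (×(-110) and ×(-105), subtract): -2625·a = 1.600 → a = ∂h/∂x = -0.0006095
Back-substitute: b = ∂h/∂y = -0.0009524.
Flow direction (−∇h) has components (+0.0006095 E, +0.0009524 N).
Azimuth = atan2(E, N) = atan2(+0.0006095, +0.0009524) = 32.6° ≈ 033°.

033°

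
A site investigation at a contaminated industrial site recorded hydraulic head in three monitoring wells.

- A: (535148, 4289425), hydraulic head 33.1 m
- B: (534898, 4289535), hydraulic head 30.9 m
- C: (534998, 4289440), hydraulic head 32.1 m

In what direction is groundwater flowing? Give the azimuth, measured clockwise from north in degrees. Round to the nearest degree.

316°

Three-point gradient (reference A): Δ to B = (-250, 110, -2.2), Δ to C = (-150, 15, -1.0).
∂h/∂x = +0.006039, ∂h/∂y = -0.006275 (det = 12750).
Flow direction (−∇h) has components (-0.006039 E, +0.006275 N).
Azimuth = atan2(E, N) = atan2(-0.006039, +0.006275) = 316.1° ≈ 316°.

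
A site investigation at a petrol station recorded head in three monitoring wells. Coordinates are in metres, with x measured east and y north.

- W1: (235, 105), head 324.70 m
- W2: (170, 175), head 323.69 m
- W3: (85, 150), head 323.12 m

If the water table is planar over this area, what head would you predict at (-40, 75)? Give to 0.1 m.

Differences from W1: to W2 (Δx, Δy, Δh) = (-65, 70, -1.01); to W3 = (-150, 45, -1.58).
Determinant of the coordinate differences = (-65)·45 − (-150)·70 = 7575.
∂h/∂x = [(-1.01)·45 − (-1.58)·70] / 7575 = +0.008601
∂h/∂y = [(-65)·(-1.58) − (-150)·(-1.01)] / 7575 = -0.006442
h(-40, 75) = 324.70 + (+0.008601)·(-275) + (-0.006442)·(-30) = 324.70 -2.365 +0.193 = 322.528 m.

322.5 m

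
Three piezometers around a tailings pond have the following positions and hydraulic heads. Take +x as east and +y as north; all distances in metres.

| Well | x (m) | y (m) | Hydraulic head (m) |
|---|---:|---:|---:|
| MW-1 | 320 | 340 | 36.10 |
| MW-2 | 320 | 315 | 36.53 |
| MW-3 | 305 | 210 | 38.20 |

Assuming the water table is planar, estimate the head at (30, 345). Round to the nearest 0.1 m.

Taking MW-1 as reference: MW-2−MW-1 = (0, -25, +0.43); MW-3−MW-1 = (-15, -130, +2.10).
Determinant of the coordinate differences = 0·(-130) − (-15)·(-25) = -375.
∂h/∂x = [(+0.43)·(-130) − (+2.10)·(-25)] / -375 = +0.009067
∂h/∂y = [0·(+2.10) − (-15)·(+0.43)] / -375 = -0.01720
h(30, 345) = 36.10 + (+0.009067)·(-290) + (-0.01720)·(5) = 36.10 -2.629 -0.086 = 33.385 m.

33.4 m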